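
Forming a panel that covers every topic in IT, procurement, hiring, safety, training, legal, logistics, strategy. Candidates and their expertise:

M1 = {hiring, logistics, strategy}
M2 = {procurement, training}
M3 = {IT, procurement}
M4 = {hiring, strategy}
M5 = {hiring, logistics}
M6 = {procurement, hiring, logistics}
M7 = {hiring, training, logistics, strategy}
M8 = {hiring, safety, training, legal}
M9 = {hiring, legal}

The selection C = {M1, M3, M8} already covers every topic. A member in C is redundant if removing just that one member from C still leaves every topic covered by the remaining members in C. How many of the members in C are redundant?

0

Drop M1: logistics, strategy uncovered — not redundant.
Drop M3: IT, procurement uncovered — not redundant.
Drop M8: safety, training, legal uncovered — not redundant.
None of the members in C is redundant.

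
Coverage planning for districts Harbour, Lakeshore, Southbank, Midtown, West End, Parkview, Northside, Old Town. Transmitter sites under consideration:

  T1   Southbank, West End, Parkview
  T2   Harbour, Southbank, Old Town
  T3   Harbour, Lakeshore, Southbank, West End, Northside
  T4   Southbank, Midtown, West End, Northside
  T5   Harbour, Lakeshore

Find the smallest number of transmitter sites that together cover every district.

4

T1, T2, T3, T4 together cover {Harbour, Lakeshore, Southbank, Midtown, West End, Parkview, Northside, Old Town} — every district.
No 3 of the 5 transmitter sites cover everything (all 10 triples fall short), so 4 is minimum.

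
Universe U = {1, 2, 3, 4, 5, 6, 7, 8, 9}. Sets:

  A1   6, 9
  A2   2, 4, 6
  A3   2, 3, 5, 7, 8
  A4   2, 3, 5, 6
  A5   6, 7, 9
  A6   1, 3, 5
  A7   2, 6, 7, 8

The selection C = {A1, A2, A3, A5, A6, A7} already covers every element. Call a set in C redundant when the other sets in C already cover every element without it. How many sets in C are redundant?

Drop A1: the rest still cover every element — redundant.
Drop A2: 4 uncovered — not redundant.
Drop A3: the rest still cover every element — redundant.
Drop A5: the rest still cover every element — redundant.
Drop A6: 1 uncovered — not redundant.
Drop A7: the rest still cover every element — redundant.
4 redundant: A1, A3, A5, A7.

4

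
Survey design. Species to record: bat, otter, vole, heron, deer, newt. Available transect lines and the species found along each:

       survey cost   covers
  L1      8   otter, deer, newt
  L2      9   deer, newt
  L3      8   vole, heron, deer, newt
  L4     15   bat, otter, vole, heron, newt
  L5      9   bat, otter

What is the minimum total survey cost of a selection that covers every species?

L3, L5 cover every species at survey cost 8 + 9 = 17.
Any cover uses at least 2 transects; among all covering selections none totals below 17.

17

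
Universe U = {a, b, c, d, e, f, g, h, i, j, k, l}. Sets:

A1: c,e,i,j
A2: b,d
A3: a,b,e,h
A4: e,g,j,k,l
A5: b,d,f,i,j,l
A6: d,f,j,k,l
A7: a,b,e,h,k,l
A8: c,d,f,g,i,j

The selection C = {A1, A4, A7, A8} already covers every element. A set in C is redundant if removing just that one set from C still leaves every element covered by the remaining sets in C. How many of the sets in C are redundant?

2

Drop A1: the rest still cover every element — redundant.
Drop A4: the rest still cover every element — redundant.
Drop A7: a, b, h uncovered — not redundant.
Drop A8: d, f uncovered — not redundant.
2 redundant: A1, A4.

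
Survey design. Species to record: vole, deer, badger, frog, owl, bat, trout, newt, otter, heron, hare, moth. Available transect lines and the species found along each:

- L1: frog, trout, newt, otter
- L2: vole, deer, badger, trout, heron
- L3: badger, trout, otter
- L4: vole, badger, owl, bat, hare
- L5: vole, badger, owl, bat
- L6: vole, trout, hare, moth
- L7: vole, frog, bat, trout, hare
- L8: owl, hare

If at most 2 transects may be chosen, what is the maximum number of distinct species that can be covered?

9

Choosing L1, L4 covers {vole, badger, frog, owl, bat, trout, newt, otter, hare} — 9 species.
No choice of 2 transects does better; here deer, heron, moth are left uncovered.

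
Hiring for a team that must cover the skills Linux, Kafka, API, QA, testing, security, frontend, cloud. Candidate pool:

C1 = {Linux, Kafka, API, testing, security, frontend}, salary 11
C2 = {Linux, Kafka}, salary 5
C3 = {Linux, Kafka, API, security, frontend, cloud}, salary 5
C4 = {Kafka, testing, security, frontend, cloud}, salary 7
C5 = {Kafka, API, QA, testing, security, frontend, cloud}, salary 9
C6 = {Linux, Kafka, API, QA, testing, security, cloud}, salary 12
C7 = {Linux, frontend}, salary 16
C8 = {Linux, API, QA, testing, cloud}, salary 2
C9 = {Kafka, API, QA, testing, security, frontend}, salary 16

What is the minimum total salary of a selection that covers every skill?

7

C3, C8 cover every skill at salary 5 + 2 = 7.
Any cover uses at least 2 candidates; among all covering selections none totals below 7.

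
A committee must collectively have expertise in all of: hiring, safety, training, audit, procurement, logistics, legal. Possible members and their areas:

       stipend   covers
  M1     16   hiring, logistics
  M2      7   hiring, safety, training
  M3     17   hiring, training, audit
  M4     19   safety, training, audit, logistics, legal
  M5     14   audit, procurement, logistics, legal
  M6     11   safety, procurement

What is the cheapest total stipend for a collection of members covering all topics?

21

M2, M5 cover every topic at stipend 7 + 14 = 21.
Any cover uses at least 2 members; among all covering selections none totals below 21.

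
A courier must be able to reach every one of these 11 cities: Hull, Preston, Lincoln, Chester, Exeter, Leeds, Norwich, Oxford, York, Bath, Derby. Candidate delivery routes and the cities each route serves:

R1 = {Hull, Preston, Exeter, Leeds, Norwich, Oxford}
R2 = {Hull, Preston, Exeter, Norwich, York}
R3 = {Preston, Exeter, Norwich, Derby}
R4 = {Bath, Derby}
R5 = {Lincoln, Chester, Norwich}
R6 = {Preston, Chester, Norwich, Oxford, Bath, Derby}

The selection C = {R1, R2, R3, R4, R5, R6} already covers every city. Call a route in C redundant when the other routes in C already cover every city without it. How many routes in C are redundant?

3

Drop R1: Leeds uncovered — not redundant.
Drop R2: York uncovered — not redundant.
Drop R3: the rest still cover every city — redundant.
Drop R4: the rest still cover every city — redundant.
Drop R5: Lincoln uncovered — not redundant.
Drop R6: the rest still cover every city — redundant.
3 redundant: R3, R4, R6.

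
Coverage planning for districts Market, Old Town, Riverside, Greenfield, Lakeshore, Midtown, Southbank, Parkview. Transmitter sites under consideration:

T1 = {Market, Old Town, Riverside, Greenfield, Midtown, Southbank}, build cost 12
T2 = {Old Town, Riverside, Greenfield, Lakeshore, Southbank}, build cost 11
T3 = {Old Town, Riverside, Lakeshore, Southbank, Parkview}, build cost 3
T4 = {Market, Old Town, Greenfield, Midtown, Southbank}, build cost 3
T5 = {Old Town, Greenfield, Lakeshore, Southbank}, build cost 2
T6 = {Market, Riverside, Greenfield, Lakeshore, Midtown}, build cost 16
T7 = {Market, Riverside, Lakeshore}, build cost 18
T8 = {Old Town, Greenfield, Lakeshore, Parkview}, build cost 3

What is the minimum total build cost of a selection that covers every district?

6

T3, T4 cover every district at build cost 3 + 3 = 6.
Any cover uses at least 2 transmitter sites; among all covering selections none totals below 6.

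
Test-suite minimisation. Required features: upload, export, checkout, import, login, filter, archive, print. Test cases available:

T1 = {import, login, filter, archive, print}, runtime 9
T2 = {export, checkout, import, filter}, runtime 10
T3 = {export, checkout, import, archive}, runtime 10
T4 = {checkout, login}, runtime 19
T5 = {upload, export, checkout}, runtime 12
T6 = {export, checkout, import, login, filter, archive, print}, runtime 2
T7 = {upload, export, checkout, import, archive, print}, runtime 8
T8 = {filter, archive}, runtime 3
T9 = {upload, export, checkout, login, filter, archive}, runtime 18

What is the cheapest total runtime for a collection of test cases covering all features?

T6, T7 cover every feature at runtime 2 + 8 = 10.
Any cover uses at least 2 test cases; among all covering selections none totals below 10.

10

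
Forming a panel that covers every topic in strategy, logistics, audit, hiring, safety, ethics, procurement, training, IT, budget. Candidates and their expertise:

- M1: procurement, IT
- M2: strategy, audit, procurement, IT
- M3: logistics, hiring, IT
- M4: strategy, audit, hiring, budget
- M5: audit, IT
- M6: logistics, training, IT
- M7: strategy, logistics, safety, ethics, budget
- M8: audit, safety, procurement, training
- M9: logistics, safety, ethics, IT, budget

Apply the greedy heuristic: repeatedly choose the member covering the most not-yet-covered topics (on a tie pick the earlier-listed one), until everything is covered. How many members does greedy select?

4

Pick 1: M7 covers 5 new topics (strategy, logistics, safety, ethics, budget).
Pick 2: M2 covers 3 new topics (audit, procurement, IT).
Pick 3: M3 covers 1 new topics (hiring).
Pick 4: M6 covers 1 new topics (training).
Greedy uses 4 members. (The true minimum is 3.)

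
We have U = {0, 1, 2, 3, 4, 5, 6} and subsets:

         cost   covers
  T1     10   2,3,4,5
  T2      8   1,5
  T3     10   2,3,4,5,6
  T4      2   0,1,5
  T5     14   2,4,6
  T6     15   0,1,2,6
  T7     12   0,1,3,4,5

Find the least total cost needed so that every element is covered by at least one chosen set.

T3, T4 cover every element at cost 10 + 2 = 12.
Any cover uses at least 2 sets; among all covering selections none totals below 12.

12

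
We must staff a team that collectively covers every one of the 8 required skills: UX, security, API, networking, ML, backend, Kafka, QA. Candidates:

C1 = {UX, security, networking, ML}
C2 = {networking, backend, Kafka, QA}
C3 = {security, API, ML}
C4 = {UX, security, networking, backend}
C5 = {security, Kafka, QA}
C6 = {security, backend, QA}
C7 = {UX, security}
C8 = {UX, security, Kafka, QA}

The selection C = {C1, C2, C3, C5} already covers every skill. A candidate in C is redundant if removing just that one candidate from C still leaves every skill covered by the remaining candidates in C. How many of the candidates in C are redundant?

Drop C1: UX uncovered — not redundant.
Drop C2: backend uncovered — not redundant.
Drop C3: API uncovered — not redundant.
Drop C5: the rest still cover every skill — redundant.
1 redundant: C5.

1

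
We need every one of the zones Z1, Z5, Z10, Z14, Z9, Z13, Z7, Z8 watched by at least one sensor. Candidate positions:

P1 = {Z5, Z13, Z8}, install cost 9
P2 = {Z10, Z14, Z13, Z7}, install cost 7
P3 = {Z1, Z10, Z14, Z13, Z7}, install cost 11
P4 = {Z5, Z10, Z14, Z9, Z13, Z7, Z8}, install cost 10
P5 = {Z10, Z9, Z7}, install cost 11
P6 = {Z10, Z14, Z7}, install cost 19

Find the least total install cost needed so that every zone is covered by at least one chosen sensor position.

P3, P4 cover every zone at install cost 11 + 10 = 21.
Any cover uses at least 2 sensor positions; among all covering selections none totals below 21.

21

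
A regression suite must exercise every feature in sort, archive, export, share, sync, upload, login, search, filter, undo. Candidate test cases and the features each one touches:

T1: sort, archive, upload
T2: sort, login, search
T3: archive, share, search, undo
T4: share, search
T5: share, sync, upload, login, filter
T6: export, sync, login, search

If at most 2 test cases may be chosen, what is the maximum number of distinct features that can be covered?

Choosing T3, T5 covers {archive, share, sync, upload, login, search, filter, undo} — 8 features.
No choice of 2 test cases does better; here sort, export are left uncovered.

8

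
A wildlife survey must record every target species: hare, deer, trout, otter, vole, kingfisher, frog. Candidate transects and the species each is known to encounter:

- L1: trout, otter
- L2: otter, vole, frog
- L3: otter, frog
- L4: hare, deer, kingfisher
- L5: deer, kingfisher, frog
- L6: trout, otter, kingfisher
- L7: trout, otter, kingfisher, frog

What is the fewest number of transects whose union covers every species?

3

L1, L2, L4 together cover {hare, deer, trout, otter, vole, kingfisher, frog} — every species.
No 2 of the 7 transects cover everything (all 21 pairs fall short), so 3 is minimum.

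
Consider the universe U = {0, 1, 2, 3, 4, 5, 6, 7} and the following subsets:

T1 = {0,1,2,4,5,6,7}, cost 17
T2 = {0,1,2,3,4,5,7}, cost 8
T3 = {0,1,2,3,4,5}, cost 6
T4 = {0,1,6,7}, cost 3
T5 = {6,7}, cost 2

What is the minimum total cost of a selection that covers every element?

8

T3, T5 cover every element at cost 6 + 2 = 8.
Any cover uses at least 2 sets; among all covering selections none totals below 8.
Greedy by coverage-per-cost would pick T4, T3 for 9 — worse than the optimum 8.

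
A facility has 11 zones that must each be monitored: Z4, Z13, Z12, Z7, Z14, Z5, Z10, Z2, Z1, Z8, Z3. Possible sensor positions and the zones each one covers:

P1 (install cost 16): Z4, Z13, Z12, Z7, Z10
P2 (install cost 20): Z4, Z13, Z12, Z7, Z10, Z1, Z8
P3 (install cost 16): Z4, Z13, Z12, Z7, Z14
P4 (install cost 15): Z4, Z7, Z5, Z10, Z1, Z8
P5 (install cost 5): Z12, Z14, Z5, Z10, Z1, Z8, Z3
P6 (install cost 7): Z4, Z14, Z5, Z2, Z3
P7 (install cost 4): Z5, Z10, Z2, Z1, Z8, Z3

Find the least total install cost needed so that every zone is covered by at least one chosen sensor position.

20

P3, P7 cover every zone at install cost 16 + 4 = 20.
Any cover uses at least 2 sensor positions; among all covering selections none totals below 20.
Greedy by coverage-per-install cost would pick P7, P5, P1 for 25 — worse than the optimum 20.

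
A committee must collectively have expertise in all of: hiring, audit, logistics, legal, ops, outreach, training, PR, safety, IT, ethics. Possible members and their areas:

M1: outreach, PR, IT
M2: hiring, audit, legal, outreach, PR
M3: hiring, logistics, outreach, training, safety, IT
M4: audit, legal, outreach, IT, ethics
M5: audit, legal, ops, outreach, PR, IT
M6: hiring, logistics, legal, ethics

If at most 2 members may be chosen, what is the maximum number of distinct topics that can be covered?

Choosing M3, M5 covers {hiring, audit, logistics, legal, ops, outreach, training, PR, safety, IT} — 10 topics.
No choice of 2 members does better; here ethics is left uncovered.

10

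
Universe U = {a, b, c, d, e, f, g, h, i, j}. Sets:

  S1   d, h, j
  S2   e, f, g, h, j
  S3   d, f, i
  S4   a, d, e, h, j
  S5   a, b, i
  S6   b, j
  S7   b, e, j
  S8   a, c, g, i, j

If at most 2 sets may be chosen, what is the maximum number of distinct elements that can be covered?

Choosing S2, S5 covers {a, b, e, f, g, h, i, j} — 8 elements.
No choice of 2 sets does better; here c, d are left uncovered.

8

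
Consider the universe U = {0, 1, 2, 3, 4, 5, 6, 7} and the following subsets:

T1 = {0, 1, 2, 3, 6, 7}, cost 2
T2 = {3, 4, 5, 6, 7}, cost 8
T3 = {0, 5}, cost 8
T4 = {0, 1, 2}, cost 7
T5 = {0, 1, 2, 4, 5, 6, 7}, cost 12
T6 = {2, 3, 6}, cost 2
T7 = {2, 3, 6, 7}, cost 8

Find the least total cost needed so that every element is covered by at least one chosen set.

10

T1, T2 cover every element at cost 2 + 8 = 10.
Any cover uses at least 2 sets; among all covering selections none totals below 10.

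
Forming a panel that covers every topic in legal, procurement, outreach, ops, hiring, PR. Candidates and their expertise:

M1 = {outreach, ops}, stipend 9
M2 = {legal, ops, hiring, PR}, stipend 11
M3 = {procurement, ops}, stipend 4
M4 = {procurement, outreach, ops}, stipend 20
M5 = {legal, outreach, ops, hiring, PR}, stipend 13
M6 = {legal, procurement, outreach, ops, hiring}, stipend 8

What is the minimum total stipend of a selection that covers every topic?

M3, M5 cover every topic at stipend 4 + 13 = 17.
Any cover uses at least 2 members; among all covering selections none totals below 17.
Greedy by coverage-per-stipend would pick M6, M2 for 19 — worse than the optimum 17.

17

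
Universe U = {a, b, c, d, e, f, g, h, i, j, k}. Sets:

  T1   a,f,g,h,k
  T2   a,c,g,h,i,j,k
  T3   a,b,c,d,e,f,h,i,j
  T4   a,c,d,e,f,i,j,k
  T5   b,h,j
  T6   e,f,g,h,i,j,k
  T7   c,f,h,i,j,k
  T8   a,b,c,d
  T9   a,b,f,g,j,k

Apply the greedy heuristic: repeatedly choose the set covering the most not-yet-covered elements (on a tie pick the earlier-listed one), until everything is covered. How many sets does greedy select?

2

Pick 1: T3 covers 9 new elements (a, b, c, d, e, f, h, i, j).
Pick 2: T1 covers 2 new elements (g, k).
Greedy uses 2 sets.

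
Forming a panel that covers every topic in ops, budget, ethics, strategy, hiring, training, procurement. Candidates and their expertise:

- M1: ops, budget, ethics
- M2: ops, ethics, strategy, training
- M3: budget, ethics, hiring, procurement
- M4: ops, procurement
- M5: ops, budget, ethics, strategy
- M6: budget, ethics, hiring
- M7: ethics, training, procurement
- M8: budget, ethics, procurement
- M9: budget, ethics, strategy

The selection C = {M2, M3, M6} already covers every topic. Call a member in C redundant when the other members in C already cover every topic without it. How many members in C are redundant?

Drop M2: ops, strategy, training uncovered — not redundant.
Drop M3: procurement uncovered — not redundant.
Drop M6: the rest still cover every topic — redundant.
1 redundant: M6.

1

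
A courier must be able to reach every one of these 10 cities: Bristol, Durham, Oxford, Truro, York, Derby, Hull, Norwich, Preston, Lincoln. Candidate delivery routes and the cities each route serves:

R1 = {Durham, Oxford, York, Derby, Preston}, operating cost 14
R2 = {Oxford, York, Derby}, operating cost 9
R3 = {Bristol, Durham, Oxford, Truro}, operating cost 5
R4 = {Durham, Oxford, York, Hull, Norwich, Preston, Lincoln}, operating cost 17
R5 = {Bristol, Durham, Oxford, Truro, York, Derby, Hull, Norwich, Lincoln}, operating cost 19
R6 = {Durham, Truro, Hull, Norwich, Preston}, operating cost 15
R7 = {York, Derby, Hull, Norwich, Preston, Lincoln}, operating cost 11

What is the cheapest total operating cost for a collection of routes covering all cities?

16

R3, R7 cover every city at operating cost 5 + 11 = 16.
Any cover uses at least 2 routes; among all covering selections none totals below 16.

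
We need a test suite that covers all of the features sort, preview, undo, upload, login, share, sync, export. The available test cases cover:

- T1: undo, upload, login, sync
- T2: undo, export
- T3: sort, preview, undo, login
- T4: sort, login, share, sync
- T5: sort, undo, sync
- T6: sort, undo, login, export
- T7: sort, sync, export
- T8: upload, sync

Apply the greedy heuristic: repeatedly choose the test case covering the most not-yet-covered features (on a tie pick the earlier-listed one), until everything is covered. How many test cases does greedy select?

Pick 1: T1 covers 4 new features (undo, upload, login, sync).
Pick 2: T3 covers 2 new features (sort, preview).
Pick 3: T2 covers 1 new features (export).
Pick 4: T4 covers 1 new features (share).
Greedy uses 4 test cases.

4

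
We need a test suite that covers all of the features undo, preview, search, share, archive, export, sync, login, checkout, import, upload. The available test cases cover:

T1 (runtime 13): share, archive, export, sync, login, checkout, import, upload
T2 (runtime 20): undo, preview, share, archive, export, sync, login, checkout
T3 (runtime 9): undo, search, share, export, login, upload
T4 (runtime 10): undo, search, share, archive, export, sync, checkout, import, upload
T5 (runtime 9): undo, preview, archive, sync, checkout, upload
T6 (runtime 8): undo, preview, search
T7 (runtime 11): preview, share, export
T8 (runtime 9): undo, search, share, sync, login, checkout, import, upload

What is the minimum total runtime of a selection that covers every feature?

21

T1, T6 cover every feature at runtime 13 + 8 = 21.
Any cover uses at least 2 test cases; among all covering selections none totals below 21.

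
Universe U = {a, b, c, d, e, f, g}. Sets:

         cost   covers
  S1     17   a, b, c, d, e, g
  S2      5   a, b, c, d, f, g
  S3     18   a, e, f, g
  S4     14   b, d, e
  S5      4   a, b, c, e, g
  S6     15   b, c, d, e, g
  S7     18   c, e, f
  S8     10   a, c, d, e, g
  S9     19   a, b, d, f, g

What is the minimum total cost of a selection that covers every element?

9

S2, S5 cover every element at cost 5 + 4 = 9.
Any cover uses at least 2 sets; among all covering selections none totals below 9.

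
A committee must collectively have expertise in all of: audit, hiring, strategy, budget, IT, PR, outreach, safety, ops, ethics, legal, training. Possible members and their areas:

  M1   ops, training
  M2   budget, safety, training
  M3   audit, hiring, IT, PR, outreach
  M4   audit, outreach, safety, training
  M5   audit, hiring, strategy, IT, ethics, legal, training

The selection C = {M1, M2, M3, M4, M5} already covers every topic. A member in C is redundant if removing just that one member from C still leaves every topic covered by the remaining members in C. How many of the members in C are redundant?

1

Drop M1: ops uncovered — not redundant.
Drop M2: budget uncovered — not redundant.
Drop M3: PR uncovered — not redundant.
Drop M4: the rest still cover every topic — redundant.
Drop M5: strategy, ethics, legal uncovered — not redundant.
1 redundant: M4.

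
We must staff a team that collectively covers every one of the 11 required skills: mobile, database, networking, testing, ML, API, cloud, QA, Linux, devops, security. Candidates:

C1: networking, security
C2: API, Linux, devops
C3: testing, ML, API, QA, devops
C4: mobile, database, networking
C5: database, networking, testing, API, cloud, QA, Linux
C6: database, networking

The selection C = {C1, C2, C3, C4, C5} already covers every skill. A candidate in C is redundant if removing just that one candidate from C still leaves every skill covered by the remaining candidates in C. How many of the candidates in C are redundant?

Drop C1: security uncovered — not redundant.
Drop C2: the rest still cover every skill — redundant.
Drop C3: ML uncovered — not redundant.
Drop C4: mobile uncovered — not redundant.
Drop C5: cloud uncovered — not redundant.
1 redundant: C2.

1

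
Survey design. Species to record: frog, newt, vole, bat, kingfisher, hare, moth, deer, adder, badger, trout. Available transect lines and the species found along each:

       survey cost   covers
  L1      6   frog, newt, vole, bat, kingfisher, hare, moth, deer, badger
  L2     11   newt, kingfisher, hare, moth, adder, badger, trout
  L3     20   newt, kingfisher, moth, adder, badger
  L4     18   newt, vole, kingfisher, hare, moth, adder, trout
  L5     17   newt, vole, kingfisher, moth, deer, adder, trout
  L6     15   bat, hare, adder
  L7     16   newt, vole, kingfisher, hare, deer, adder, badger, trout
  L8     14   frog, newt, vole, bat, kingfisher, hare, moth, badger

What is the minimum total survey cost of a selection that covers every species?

L1, L2 cover every species at survey cost 6 + 11 = 17.
Any cover uses at least 2 transects; among all covering selections none totals below 17.

17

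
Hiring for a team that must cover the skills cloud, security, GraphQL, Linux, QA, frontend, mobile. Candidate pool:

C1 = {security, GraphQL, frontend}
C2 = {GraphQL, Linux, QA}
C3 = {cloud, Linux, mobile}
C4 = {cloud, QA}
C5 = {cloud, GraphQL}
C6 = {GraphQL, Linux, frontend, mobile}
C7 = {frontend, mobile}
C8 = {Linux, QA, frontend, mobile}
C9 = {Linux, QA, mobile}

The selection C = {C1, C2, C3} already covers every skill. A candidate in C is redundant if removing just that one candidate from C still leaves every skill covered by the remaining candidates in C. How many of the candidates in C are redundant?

Drop C1: security, frontend uncovered — not redundant.
Drop C2: QA uncovered — not redundant.
Drop C3: cloud, mobile uncovered — not redundant.
None of the candidates in C is redundant.

0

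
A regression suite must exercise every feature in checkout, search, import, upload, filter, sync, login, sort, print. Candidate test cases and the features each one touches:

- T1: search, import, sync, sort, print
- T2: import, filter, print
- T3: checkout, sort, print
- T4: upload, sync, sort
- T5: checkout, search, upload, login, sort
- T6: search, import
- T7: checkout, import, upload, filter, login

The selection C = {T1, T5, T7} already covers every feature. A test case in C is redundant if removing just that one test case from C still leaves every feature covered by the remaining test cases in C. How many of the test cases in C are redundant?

Drop T1: sync, print uncovered — not redundant.
Drop T5: the rest still cover every feature — redundant.
Drop T7: filter uncovered — not redundant.
1 redundant: T5.

1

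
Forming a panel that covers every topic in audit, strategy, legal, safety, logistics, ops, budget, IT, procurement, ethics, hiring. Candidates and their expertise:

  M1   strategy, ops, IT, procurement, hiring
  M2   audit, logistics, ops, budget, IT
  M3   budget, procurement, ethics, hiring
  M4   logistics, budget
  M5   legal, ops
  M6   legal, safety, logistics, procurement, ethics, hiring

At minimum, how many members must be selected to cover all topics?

3

M1, M2, M6 together cover {audit, strategy, legal, safety, logistics, ops, budget, IT, procurement, ethics, hiring} — every topic.
No 2 of the 6 members cover everything (all 15 pairs fall short), so 3 is minimum.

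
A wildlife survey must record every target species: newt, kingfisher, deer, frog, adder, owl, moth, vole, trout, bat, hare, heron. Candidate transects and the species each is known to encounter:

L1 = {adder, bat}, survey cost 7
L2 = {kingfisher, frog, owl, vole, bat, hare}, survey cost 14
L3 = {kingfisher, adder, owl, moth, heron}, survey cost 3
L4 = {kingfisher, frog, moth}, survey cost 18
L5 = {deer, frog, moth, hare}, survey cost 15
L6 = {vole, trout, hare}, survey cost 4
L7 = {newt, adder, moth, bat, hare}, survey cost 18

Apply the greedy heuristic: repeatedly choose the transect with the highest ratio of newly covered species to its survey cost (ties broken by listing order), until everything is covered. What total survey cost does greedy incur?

Pick 1: L3 adds 5 new (kingfisher, adder, owl, moth, heron) at survey cost 3 (ratio 5/3).
Pick 2: L6 adds 3 new (vole, trout, hare) at survey cost 4 (ratio 3/4).
Pick 3: L1 adds 1 new (bat) at survey cost 7 (ratio 1/7).
Pick 4: L5 adds 2 new (deer, frog) at survey cost 15 (ratio 2/15).
Pick 5: L7 adds 1 new (newt) at survey cost 18 (ratio 1/18).
Greedy total survey cost: 3 + 4 + 7 + 15 + 18 = 47. (The true optimum is 40, so greedy overshoots here.)

47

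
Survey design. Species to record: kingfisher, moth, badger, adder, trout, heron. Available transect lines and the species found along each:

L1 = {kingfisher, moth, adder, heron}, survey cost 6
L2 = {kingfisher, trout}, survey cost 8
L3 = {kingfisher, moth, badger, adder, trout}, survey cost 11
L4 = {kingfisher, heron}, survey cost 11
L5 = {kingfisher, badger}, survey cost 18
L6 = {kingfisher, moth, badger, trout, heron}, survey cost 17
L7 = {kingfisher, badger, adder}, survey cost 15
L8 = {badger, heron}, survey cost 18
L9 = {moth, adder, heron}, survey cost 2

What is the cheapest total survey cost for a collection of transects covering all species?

13

L3, L9 cover every species at survey cost 11 + 2 = 13.
Any cover uses at least 2 transects; among all covering selections none totals below 13.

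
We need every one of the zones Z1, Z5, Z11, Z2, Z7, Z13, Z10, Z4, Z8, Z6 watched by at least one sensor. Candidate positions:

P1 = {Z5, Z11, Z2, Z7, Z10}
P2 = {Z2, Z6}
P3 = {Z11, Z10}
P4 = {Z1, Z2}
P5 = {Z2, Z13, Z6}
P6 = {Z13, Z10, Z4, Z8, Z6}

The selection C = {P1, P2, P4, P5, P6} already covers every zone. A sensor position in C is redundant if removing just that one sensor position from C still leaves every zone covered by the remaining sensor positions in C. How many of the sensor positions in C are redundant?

Drop P1: Z5, Z11, Z7 uncovered — not redundant.
Drop P2: the rest still cover every zone — redundant.
Drop P4: Z1 uncovered — not redundant.
Drop P5: the rest still cover every zone — redundant.
Drop P6: Z4, Z8 uncovered — not redundant.
2 redundant: P2, P5.

2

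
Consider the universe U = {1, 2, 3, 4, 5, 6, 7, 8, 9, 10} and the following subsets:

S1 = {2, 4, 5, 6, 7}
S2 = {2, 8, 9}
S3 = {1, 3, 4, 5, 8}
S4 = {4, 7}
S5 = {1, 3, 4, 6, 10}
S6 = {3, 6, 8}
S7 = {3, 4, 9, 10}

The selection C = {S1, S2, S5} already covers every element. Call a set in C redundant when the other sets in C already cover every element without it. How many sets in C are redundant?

Drop S1: 5, 7 uncovered — not redundant.
Drop S2: 8, 9 uncovered — not redundant.
Drop S5: 1, 3, 10 uncovered — not redundant.
None of the sets in C is redundant.

0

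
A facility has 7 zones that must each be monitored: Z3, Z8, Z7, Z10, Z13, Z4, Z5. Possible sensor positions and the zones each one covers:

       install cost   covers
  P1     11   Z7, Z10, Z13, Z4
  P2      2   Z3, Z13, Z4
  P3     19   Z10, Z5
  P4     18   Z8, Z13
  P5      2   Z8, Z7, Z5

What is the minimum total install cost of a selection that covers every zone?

15

P1, P2, P5 cover every zone at install cost 11 + 2 + 2 = 15.
Any cover uses at least 3 sensor positions; among all covering selections none totals below 15.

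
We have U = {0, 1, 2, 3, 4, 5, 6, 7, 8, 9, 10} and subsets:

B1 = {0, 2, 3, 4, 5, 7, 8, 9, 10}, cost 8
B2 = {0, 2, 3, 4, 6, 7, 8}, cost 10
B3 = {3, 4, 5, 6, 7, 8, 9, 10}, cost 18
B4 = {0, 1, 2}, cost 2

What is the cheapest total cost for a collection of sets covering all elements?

B3, B4 cover every element at cost 18 + 2 = 20.
Any cover uses at least 2 sets; among all covering selections none totals below 20.

20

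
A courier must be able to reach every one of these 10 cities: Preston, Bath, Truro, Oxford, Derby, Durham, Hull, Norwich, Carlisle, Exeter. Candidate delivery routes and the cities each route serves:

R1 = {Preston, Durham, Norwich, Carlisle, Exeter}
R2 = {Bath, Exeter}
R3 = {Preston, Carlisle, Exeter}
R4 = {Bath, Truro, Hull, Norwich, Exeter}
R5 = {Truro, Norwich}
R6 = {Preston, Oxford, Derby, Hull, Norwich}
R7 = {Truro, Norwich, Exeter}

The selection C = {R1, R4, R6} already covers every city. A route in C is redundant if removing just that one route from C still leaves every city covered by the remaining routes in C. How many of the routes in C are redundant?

0

Drop R1: Durham, Carlisle uncovered — not redundant.
Drop R4: Bath, Truro uncovered — not redundant.
Drop R6: Oxford, Derby uncovered — not redundant.
None of the routes in C is redundant.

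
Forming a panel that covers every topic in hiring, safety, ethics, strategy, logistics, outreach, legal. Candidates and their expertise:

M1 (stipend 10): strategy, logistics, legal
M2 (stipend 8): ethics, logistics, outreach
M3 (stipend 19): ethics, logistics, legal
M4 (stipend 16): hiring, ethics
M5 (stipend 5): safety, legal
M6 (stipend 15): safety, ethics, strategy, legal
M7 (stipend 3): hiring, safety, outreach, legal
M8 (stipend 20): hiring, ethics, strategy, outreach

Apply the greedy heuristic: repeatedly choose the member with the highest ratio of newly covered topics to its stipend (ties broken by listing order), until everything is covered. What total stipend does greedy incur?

21

Pick 1: M7 adds 4 new (hiring, safety, outreach, legal) at stipend 3 (ratio 4/3).
Pick 2: M2 adds 2 new (ethics, logistics) at stipend 8 (ratio 2/8).
Pick 3: M1 adds 1 new (strategy) at stipend 10 (ratio 1/10).
Greedy total stipend: 3 + 8 + 10 = 21.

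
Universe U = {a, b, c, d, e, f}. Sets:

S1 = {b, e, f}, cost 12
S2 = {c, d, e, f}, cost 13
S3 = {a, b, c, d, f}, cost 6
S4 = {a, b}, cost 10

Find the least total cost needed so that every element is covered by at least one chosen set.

S1, S3 cover every element at cost 12 + 6 = 18.
Any cover uses at least 2 sets; among all covering selections none totals below 18.

18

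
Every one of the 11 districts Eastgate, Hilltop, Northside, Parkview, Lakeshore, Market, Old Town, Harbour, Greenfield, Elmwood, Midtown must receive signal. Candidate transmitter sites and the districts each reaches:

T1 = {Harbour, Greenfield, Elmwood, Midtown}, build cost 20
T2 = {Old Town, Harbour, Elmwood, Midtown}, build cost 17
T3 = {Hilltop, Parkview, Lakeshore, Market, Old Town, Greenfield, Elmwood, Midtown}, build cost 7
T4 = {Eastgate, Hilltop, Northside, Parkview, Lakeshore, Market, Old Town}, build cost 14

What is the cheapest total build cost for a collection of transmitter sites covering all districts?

T1, T4 cover every district at build cost 20 + 14 = 34.
Any cover uses at least 2 transmitter sites; among all covering selections none totals below 34.

34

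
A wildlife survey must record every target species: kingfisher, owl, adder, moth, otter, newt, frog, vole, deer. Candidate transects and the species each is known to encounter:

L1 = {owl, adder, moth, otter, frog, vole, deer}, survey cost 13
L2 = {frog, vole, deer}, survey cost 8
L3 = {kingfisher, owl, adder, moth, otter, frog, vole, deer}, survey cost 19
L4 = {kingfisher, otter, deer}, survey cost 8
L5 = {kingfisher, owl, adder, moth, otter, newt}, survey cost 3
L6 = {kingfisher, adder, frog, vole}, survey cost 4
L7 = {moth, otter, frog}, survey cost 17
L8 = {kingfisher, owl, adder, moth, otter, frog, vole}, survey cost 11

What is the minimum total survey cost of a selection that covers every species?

11

L2, L5 cover every species at survey cost 8 + 3 = 11.
Any cover uses at least 2 transects; among all covering selections none totals below 11.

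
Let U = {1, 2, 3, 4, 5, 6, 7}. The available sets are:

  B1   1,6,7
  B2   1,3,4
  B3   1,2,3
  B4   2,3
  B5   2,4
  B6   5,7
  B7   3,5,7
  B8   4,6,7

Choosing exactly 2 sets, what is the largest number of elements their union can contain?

Choosing B3, B8 covers {1, 2, 3, 4, 6, 7} — 6 elements.
No choice of 2 sets does better; here 5 is left uncovered.

6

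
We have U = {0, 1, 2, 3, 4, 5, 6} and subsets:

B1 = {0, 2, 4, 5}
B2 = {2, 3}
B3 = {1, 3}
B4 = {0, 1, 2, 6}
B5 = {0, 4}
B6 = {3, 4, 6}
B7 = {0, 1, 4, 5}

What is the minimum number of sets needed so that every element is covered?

3

B1, B2, B4 together cover {0, 1, 2, 3, 4, 5, 6} — every element.
No 2 of the 7 sets cover everything (all 21 pairs fall short), so 3 is minimum.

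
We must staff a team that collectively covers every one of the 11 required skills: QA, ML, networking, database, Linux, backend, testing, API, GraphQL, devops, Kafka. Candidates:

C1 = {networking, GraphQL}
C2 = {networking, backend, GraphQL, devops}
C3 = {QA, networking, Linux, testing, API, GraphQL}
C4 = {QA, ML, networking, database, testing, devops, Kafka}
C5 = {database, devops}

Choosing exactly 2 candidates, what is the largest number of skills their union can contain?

10

Choosing C3, C4 covers {QA, ML, networking, database, Linux, testing, API, GraphQL, devops, Kafka} — 10 skills.
No choice of 2 candidates does better; here backend is left uncovered.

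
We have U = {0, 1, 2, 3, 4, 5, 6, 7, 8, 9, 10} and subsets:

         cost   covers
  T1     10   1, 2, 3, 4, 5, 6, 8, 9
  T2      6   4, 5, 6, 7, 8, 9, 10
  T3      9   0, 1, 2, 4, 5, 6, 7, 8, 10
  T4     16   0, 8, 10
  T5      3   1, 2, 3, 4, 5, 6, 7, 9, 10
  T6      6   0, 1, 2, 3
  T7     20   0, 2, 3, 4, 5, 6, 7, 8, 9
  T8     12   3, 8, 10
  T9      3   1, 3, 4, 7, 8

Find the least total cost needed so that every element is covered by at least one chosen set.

12

T2, T6 cover every element at cost 6 + 6 = 12.
Any cover uses at least 2 sets; among all covering selections none totals below 12.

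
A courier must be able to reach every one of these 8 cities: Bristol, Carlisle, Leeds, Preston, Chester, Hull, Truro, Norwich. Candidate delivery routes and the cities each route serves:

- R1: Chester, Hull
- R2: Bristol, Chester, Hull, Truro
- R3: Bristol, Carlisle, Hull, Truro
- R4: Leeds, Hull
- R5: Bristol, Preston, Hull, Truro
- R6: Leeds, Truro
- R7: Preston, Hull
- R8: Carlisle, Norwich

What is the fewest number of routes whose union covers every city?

R1, R4, R5, R8 together cover {Bristol, Carlisle, Leeds, Preston, Chester, Hull, Truro, Norwich} — every city.
No 3 of the 8 routes cover everything (all 56 triples fall short), so 4 is minimum.

4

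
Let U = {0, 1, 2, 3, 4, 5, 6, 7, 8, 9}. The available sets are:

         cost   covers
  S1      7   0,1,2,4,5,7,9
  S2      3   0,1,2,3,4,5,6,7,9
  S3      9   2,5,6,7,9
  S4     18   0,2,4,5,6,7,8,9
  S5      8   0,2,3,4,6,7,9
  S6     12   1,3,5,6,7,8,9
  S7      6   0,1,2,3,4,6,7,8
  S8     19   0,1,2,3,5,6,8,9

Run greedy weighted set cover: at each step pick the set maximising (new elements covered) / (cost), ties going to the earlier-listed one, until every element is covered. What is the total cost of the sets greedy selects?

9

Pick 1: S2 adds 9 new (0, 1, 2, 3, 4, 5, 6, 7, 9) at cost 3 (ratio 9/3).
Pick 2: S7 adds 1 new (8) at cost 6 (ratio 1/6).
Greedy total cost: 3 + 6 = 9.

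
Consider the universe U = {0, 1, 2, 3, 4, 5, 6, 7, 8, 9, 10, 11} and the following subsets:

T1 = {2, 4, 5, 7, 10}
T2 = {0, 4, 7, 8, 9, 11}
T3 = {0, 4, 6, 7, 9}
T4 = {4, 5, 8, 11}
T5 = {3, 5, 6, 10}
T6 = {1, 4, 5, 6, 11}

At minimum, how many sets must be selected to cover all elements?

T1, T2, T5, T6 together cover {0, 1, 2, 3, 4, 5, 6, 7, 8, 9, 10, 11} — every element.
No 3 of the 6 sets cover everything (all 20 triples fall short), so 4 is minimum.

4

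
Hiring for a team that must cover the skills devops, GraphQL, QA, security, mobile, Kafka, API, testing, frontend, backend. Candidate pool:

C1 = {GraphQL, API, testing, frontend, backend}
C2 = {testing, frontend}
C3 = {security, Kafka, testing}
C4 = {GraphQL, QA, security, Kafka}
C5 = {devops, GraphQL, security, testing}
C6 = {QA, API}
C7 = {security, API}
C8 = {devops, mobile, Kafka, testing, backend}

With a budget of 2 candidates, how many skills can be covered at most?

Choosing C1, C4 covers {GraphQL, QA, security, Kafka, API, testing, frontend, backend} — 8 skills.
No choice of 2 candidates does better; here devops, mobile are left uncovered.

8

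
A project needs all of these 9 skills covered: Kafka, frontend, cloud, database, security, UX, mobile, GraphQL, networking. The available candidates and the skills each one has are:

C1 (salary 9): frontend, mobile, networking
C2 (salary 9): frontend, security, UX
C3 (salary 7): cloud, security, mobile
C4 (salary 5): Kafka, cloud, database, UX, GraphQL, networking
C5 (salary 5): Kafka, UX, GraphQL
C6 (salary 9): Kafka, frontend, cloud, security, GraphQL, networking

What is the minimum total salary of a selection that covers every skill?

C1, C3, C4 cover every skill at salary 9 + 7 + 5 = 21.
Any cover uses at least 3 candidates; among all covering selections none totals below 21.

21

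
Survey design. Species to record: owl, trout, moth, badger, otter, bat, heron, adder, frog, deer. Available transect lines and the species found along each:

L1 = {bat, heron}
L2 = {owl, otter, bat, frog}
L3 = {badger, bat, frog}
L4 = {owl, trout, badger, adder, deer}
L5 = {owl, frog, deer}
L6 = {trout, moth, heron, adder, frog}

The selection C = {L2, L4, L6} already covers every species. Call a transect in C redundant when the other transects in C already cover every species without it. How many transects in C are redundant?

0

Drop L2: otter, bat uncovered — not redundant.
Drop L4: badger, deer uncovered — not redundant.
Drop L6: moth, heron uncovered — not redundant.
None of the transects in C is redundant.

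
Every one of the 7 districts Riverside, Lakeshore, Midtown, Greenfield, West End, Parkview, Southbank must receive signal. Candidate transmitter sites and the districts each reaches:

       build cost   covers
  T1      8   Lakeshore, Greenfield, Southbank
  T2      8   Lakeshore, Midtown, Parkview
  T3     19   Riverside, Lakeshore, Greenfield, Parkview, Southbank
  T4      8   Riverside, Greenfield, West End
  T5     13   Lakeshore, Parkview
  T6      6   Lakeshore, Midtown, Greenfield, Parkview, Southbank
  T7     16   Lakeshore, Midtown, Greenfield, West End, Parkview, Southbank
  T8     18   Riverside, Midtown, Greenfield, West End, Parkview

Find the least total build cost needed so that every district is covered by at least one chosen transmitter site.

T4, T6 cover every district at build cost 8 + 6 = 14.
Any cover uses at least 2 transmitter sites; among all covering selections none totals below 14.

14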